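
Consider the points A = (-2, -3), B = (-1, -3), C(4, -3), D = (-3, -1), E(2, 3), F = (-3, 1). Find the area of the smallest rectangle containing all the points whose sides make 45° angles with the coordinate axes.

55

In coordinates u = x + y, v = x − y the rectangle is axis-aligned; the map (x,y)→(u,v) scales areas by 2.
u-values: -5, -4, 1, -4, 5, -2; range = 5 − (-5) = 10.
v-values: 1, 2, 7, -2, -1, -4; range = 7 − (-4) = 11.
Area = (10 × 11) / 2 = 55.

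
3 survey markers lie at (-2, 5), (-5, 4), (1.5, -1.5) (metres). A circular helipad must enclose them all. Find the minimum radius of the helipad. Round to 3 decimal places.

Call the three points A, B, C in the order given.
Side lengths²: AB² = 10, AC² = 54.5, BC² = 72.5.
Since BC² = 72.5 ≥ 54.5 + 10 = 64.5, the angle opposite BC is not acute, so the smallest enclosing circle has BC as diameter.
Centre = midpoint of BC = (-1.75, 1.25), r² = 72.5/4 = 18.125.
r = √(18.125) ≈ 4.257.

4.257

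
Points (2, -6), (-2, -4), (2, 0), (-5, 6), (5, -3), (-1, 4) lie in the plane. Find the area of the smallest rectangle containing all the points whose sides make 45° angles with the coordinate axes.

In coordinates u = x + y, v = x − y the rectangle is axis-aligned; the map (x,y)→(u,v) scales areas by 2.
u-values: -4, -6, 2, 1, 2, 3; range = 3 − (-6) = 9.
v-values: 8, 2, 2, -11, 8, -5; range = 8 − (-11) = 19.
Area = (9 × 19) / 2 = 85.5.

85.5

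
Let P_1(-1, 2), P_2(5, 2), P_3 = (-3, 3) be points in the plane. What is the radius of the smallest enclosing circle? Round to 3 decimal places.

4.031

Side lengths²: P_1P_2² = 36, P_1P_3² = 5, P_2P_3² = 65.
Since P_2P_3² = 65 ≥ 36 + 5 = 41, the angle opposite P_2P_3 is not acute, so the smallest enclosing circle has P_2P_3 as diameter.
Centre = midpoint of P_2P_3 = (1, 2.5), r² = 65/4 = 16.25.
r = √(16.25) ≈ 4.031.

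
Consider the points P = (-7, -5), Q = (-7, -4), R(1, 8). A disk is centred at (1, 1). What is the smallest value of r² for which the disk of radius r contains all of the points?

100

The required radius is the distance from (1, 1) to the farthest point.
Squared distances: 100, 89, 49.
Maximum is 100, attained at P.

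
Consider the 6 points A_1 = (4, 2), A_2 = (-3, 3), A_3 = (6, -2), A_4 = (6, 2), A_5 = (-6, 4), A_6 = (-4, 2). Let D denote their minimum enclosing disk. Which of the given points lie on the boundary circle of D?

By Welzl's lemma the MEC is supported by two points (diametrically opposite) or three points (on a circumcircle).
The farthest pair is A_3–A_5 with squared distance 180. The circle on this segment as diameter has centre (0, 1) and r² = 180/4 = 45.
Check A_1: distance² to centre = 17 ≤ 45, so it lies inside.
All remaining points lie in this disk, and no smaller disk contains both endpoints, so this is the minimum enclosing circle.
The points at distance exactly r from the centre are A_3, A_5 — 2 points.

A_3, A_5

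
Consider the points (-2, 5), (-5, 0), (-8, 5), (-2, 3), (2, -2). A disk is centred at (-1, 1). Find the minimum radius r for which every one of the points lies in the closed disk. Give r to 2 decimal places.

8.06

The required radius is the distance from (-1, 1) to the farthest point.
Squared distances: 17, 17, 65, 5, 18.
Maximum is 65, attained at (-8, 5).
r = √65 ≈ 8.06.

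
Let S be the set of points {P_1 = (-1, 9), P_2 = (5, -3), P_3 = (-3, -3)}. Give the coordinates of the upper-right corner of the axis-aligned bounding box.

(5, 9)

x-range [-3, 5], y-range [-3, 9].
The upper-right corner is (5, 9).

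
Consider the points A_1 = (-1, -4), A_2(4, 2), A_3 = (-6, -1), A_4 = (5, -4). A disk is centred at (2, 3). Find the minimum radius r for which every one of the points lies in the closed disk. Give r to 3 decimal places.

8.944

The required radius is the distance from (2, 3) to the farthest point.
Squared distances: 58, 5, 80, 58.
Maximum is 80, attained at A_3.
r = √80 ≈ 8.944.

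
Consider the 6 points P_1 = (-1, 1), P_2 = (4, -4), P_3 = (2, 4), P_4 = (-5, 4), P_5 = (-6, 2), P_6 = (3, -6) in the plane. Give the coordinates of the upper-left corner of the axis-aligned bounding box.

x-range [-6, 4], y-range [-6, 4].
The upper-left corner is (-6, 4).

(-6, 4)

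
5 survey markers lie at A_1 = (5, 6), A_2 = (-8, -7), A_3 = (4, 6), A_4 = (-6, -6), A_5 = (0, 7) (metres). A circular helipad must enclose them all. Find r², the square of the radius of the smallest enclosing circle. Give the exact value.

84.5

A smallest enclosing disk is always determined by at most three of the input points on its boundary.
The farthest pair is A_1–A_2 with squared distance 338. The circle on this segment as diameter has centre (-1.5, -0.5) and r² = 338/4 = 84.5.
Check A_3: distance² to centre = 72.5 ≤ 84.5, so it lies inside.
All remaining points lie in this disk, and no smaller disk contains both endpoints, so this is the minimum enclosing circle.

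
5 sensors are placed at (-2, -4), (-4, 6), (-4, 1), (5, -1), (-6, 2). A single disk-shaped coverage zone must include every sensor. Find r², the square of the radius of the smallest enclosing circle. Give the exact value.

24505/722

By Welzl's lemma the MEC is supported by two points (diametrically opposite) or three points (on a circumcircle).
The minimum enclosing circle is determined by three boundary points: (-2, -4), (-4, 6), (5, -1).
Their circumcentre is (-9/38, 59/38) with r² = 24505/722.
The farthest remaining point (-6, 2) is at distance² 24125/722 ≤ 24505/722.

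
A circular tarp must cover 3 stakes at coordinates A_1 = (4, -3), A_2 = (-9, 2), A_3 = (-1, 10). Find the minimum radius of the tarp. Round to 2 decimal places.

7.62

Side lengths²: A_1A_2² = 194, A_1A_3² = 194, A_2A_3² = 128.
Since A_1A_3² = 194 < 194 + 128 = 322, the triangle is acute, so the smallest enclosing circle is the circumcircle.
Circumcentre = (-25/18, 43/18), r² = 9409/162.
r = √(9409/162) ≈ 7.62.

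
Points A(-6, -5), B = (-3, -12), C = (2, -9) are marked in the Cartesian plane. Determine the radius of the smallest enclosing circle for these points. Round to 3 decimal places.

4.514

Side lengths²: AB² = 58, AC² = 80, BC² = 34.
Since AC² = 80 < 58 + 34 = 92, the triangle is acute, so the smallest enclosing circle is the circumcircle.
Circumcentre = (-25/11, -83/11), r² = 2465/121.
r = √(2465/121) ≈ 4.514.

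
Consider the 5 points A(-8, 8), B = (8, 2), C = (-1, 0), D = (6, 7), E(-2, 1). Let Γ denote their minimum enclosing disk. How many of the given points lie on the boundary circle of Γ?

2

The farthest pair is A–B with squared distance 292. The circle on this segment as diameter has centre (0, 5) and r² = 292/4 = 73.
Check C: distance² to centre = 26 ≤ 73, so it lies inside.
All remaining points lie in this disk, and no smaller disk contains both endpoints, so this is the minimum enclosing circle.
The points at distance exactly r from the centre are A, B — 2 points.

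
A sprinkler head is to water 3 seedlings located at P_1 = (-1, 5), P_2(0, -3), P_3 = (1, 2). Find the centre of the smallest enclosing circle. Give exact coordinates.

Side lengths²: P_1P_2² = 65, P_1P_3² = 13, P_2P_3² = 26.
Since P_1P_2² = 65 ≥ 26 + 13 = 39, the angle opposite P_1P_2 is not acute, so the smallest enclosing circle has P_1P_2 as diameter.
Centre = midpoint of P_1P_2 = (-0.5, 1), r² = 65/4 = 16.25.
Centre = (-0.5, 1).

(-0.5, 1)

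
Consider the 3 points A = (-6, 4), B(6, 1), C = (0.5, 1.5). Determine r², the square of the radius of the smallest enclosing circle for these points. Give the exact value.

38.25

Side lengths²: AB² = 153, AC² = 48.5, BC² = 30.5.
Since AB² = 153 ≥ 48.5 + 30.5 = 79, the angle opposite AB is not acute, so the smallest enclosing circle has AB as diameter.
Centre = midpoint of AB = (0, 2.5), r² = 153/4 = 38.25.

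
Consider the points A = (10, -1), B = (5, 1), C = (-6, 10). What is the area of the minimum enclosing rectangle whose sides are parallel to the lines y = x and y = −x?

67.5

In coordinates u = x + y, v = x − y the rectangle is axis-aligned; the map (x,y)→(u,v) scales areas by 2.
u-values: 9, 6, 4; range = 9 − 4 = 5.
v-values: 11, 4, -16; range = 11 − (-16) = 27.
Area = (5 × 27) / 2 = 67.5.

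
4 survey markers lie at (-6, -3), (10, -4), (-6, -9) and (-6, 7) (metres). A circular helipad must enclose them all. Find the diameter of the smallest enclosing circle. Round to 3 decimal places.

20.342

The minimum enclosing circle is determined by three boundary points: (10, -4), (-6, -9), (-6, 7).
Their circumcentre is (0.28125, -1) with r² = 103.4541015625.
The farthest remaining point (-6, -3) is at distance² 43.4541015625 ≤ 103.4541015625.
Diameter = 2r = 2√(103.4541015625) ≈ 20.342.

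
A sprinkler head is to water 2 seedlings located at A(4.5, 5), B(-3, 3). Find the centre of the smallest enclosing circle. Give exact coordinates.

(0.75, 4)

The smallest circle enclosing two points has them as diameter endpoints.
Centre = midpoint = (0.75, 4); r² = |AB|²/4 = 60.25/4 = 15.0625.
Centre = (0.75, 4).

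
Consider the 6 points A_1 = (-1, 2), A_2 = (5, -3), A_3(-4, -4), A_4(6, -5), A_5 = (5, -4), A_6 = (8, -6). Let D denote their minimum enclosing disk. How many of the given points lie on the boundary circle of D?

3

A smallest enclosing disk is always determined by at most three of the input points on its boundary.
The minimum enclosing circle is determined by three boundary points: A_1, A_3, A_6.
Their circumcentre is (59/26, -44/13) with r² = 26825/676.
The farthest remaining point A_4 is at distance² 11173/676 ≤ 26825/676.
The points at distance exactly r from the centre are A_1, A_3, A_6 — 3 points.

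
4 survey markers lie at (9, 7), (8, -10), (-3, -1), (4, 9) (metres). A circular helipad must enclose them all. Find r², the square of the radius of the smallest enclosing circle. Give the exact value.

94.25

A smallest enclosing disk is always determined by at most three of the input points on its boundary.
The farthest pair is (8, -10)–(4, 9) with squared distance 377. The circle on this segment as diameter has centre (6, -0.5) and r² = 377/4 = 94.25.
Check (9, 7): distance² to centre = 65.25 ≤ 94.25, so it lies inside.
All remaining points lie in this disk, and no smaller disk contains both endpoints, so this is the minimum enclosing circle.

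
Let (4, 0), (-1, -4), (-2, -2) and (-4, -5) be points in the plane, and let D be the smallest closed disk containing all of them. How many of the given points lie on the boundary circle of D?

2

The farthest pair is (4, 0)–(-4, -5) with squared distance 89. The circle on this segment as diameter has centre (0, -2.5) and r² = 89/4 = 22.25.
Check (-1, -4): distance² to centre = 3.25 ≤ 22.25, so it lies inside.
All remaining points lie in this disk, and no smaller disk contains both endpoints, so this is the minimum enclosing circle.
The points at distance exactly r from the centre are (4, 0), (-4, -5) — 2 points.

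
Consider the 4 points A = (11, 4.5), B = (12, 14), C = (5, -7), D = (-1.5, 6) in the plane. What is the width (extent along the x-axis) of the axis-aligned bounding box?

max x = 12, min x = -1.5, so width = 13.5.

13.5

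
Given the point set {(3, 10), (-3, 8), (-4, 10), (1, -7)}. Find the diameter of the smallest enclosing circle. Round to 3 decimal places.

A smallest enclosing disk is always determined by at most three of the input points on its boundary.
The minimum enclosing circle is determined by three boundary points: (3, 10), (-4, 10), (1, -7).
Their circumcentre is (-0.5, 61/34) with r² = 46001/578.
The farthest remaining point (-3, 8) is at distance² 25873/578 ≤ 46001/578.
Diameter = 2r = 2√(46001/578) ≈ 17.842.

17.842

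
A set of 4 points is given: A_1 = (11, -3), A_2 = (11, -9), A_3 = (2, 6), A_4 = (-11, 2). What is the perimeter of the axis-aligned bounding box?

74

Width = max x − min x = 11 − (-11) = 22.
Height = max y − min y = 6 − (-9) = 15.
Perimeter = 2(22 + 15) = 74.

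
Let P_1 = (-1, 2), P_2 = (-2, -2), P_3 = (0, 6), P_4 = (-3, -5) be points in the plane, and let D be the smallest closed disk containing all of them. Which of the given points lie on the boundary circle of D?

P_3, P_4

The minimum enclosing circle of a finite set is fixed by two of the points (as a diameter) or three (as a circumcircle).
The farthest pair is P_3–P_4 with squared distance 130. The circle on this segment as diameter has centre (-1.5, 0.5) and r² = 130/4 = 32.5.
Check P_1: distance² to centre = 2.5 ≤ 32.5, so it lies inside.
All remaining points lie in this disk, and no smaller disk contains both endpoints, so this is the minimum enclosing circle.
The points at distance exactly r from the centre are P_3, P_4 — 2 points.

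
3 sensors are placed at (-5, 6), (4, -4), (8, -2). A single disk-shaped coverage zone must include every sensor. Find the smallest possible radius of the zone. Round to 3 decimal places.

7.632

Call the three points A, B, C in the order given.
Side lengths²: AB² = 181, AC² = 233, BC² = 20.
Since AC² = 233 ≥ 181 + 20 = 201, the angle opposite AC is not acute, so the smallest enclosing circle has AC as diameter.
Centre = midpoint of AC = (1.5, 2), r² = 233/4 = 58.25.
r = √(58.25) ≈ 7.632.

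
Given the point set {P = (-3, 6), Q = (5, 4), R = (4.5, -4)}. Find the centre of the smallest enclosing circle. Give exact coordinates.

Side lengths²: PQ² = 68, PR² = 156.25, QR² = 64.25.
Since PR² = 156.25 ≥ 68 + 64.25 = 132.25, the angle opposite PR is not acute, so the smallest enclosing circle has PR as diameter.
Centre = midpoint of PR = (0.75, 1), r² = 156.25/4 = 39.0625.
Centre = (0.75, 1).

(0.75, 1)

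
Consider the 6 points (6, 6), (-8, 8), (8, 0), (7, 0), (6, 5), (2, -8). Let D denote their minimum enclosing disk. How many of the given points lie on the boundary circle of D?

The minimum enclosing circle of a finite set is fixed by two of the points (as a diameter) or three (as a circumcircle).
The minimum enclosing circle is determined by three boundary points: (-8, 8), (8, 0), (2, -8).
Their circumcentre is (-17/11, 10/11) with r² = 11125/121.
The farthest remaining point (6, 6) is at distance² 10025/121 ≤ 11125/121.
The points at distance exactly r from the centre are (-8, 8), (8, 0), (2, -8) — 3 points.

3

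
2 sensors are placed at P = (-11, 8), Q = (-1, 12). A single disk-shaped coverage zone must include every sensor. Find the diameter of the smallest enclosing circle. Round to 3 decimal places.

The smallest circle enclosing two points has them as diameter endpoints.
Centre = midpoint = (-6, 10); r² = |PQ|²/4 = 116/4 = 29.
Diameter = 2r = 2√29 ≈ 10.770.

10.770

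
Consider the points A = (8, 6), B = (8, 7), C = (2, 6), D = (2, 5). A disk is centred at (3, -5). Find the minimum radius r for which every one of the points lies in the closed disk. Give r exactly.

13

The required radius is the distance from (3, -5) to the farthest point.
Squared distances: 146, 169, 122, 101.
Maximum is 169, attained at B.
r = √169 = 13.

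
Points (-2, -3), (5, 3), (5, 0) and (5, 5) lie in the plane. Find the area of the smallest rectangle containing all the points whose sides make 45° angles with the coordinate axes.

37.5

In coordinates u = x + y, v = x − y the rectangle is axis-aligned; the map (x,y)→(u,v) scales areas by 2.
u-values: -5, 8, 5, 10; range = 10 − (-5) = 15.
v-values: 1, 2, 5, 0; range = 5 − 0 = 5.
Area = (15 × 5) / 2 = 37.5.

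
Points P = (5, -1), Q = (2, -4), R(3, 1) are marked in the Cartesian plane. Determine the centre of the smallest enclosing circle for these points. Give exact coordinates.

(2.5, -1.5)

Side lengths²: PQ² = 18, PR² = 8, QR² = 26.
Since QR² = 26 ≥ 18 + 8 = 26, the angle opposite QR is not acute, so the smallest enclosing circle has QR as diameter.
Centre = midpoint of QR = (2.5, -1.5), r² = 26/4 = 6.5.
Centre = (2.5, -1.5).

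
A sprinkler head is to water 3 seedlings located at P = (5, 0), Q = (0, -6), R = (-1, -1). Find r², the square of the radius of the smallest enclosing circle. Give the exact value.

29341/1922

Side lengths²: PQ² = 61, PR² = 37, QR² = 26.
Since PQ² = 61 < 37 + 26 = 63, the triangle is acute, so the smallest enclosing circle is the circumcircle.
Circumcentre = (149/62, -181/62), r² = 29341/1922.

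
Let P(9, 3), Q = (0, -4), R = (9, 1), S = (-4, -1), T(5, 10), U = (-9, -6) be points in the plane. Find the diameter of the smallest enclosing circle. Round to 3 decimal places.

21.293

A smallest enclosing disk is always determined by at most three of the input points on its boundary.
The minimum enclosing circle is determined by three boundary points: P, T, U.
Their circumcentre is (-14/9, 29/18) with r² = 36725/324.
The farthest remaining point R is at distance² 36221/324 ≤ 36725/324.
Diameter = 2r = 2√(36725/324) ≈ 21.293.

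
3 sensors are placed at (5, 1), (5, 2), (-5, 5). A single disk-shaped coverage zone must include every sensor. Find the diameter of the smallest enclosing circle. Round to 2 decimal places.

10.77

Call the three points A, B, C in the order given.
Side lengths²: AB² = 1, AC² = 116, BC² = 109.
Since AC² = 116 ≥ 109 + 1 = 110, the angle opposite AC is not acute, so the smallest enclosing circle has AC as diameter.
Centre = midpoint of AC = (0, 3), r² = 116/4 = 29.
Diameter = 2r = 2√29 ≈ 10.77.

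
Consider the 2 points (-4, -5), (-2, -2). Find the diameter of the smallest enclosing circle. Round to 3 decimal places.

The smallest circle enclosing two points has them as diameter endpoints.
Centre = midpoint = (-3, -3.5); r² = |(-4, -5)−(-2, -2)|²/4 = 13/4 = 3.25.
Diameter = 2r = 2√(3.25) ≈ 3.606.

3.606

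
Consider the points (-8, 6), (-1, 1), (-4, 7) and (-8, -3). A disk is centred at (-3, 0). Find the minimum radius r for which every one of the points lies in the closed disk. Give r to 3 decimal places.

7.810

The required radius is the distance from (-3, 0) to the farthest point.
Squared distances: 61, 5, 50, 34.
Maximum is 61, attained at (-8, 6).
r = √61 ≈ 7.810.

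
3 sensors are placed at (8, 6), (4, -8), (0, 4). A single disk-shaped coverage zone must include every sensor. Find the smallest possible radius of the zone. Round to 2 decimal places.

Call the three points A, B, C in the order given.
Side lengths²: AB² = 212, AC² = 68, BC² = 160.
Since AB² = 212 < 160 + 68 = 228, the triangle is acute, so the smallest enclosing circle is the circumcircle.
Circumcentre = (71/13, -11/13), r² = 9010/169.
r = √(9010/169) ≈ 7.30.

7.30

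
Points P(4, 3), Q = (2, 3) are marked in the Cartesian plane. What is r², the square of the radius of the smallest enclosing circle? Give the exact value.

The smallest circle enclosing two points has them as diameter endpoints.
Centre = midpoint = (3, 3); r² = |PQ|²/4 = 4/4 = 1.

1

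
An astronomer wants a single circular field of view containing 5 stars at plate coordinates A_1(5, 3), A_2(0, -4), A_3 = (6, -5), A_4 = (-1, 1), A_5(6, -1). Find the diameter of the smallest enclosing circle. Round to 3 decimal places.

The minimum enclosing circle of a finite set is fixed by two of the points (as a diameter) or three (as a circumcircle).
The minimum enclosing circle is determined by three boundary points: A_1, A_3, A_4.
Their circumcentre is (3.1, -1.3) with r² = 22.1.
The farthest remaining point A_2 is at distance² 16.9 ≤ 22.1.
Diameter = 2r = 2√(22.1) ≈ 9.402.

9.402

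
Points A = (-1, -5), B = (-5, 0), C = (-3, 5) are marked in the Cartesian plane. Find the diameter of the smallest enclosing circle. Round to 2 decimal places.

10.20

Side lengths²: AB² = 41, AC² = 104, BC² = 29.
Since AC² = 104 ≥ 41 + 29 = 70, the angle opposite AC is not acute, so the smallest enclosing circle has AC as diameter.
Centre = midpoint of AC = (-2, 0), r² = 104/4 = 26.
Diameter = 2r = 2√26 ≈ 10.20.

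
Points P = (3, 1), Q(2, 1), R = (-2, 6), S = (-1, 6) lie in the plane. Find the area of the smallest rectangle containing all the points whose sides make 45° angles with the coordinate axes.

10

In coordinates u = x + y, v = x − y the rectangle is axis-aligned; the map (x,y)→(u,v) scales areas by 2.
u-values: 4, 3, 4, 5; range = 5 − 3 = 2.
v-values: 2, 1, -8, -7; range = 2 − (-8) = 10.
Area = (2 × 10) / 2 = 10.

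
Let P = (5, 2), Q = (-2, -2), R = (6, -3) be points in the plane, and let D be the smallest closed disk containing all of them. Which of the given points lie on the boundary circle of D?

P, Q, R

Side lengths²: PQ² = 65, PR² = 26, QR² = 65.
Since QR² = 65 < 65 + 26 = 91, the triangle is acute, so the smallest enclosing circle is the circumcircle.
Circumcentre = (13/6, -7/6), r² = 325/18.
The points at distance exactly r from the centre are P, Q, R — 3 points.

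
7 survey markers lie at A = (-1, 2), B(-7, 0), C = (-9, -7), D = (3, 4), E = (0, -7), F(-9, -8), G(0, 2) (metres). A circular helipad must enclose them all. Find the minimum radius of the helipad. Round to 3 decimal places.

8.485

The minimum enclosing circle of a finite set is fixed by two of the points (as a diameter) or three (as a circumcircle).
The farthest pair is D–F with squared distance 288. The circle on this segment as diameter has centre (-3, -2) and r² = 288/4 = 72.
Check A: distance² to centre = 20 ≤ 72, so it lies inside.
All remaining points lie in this disk, and no smaller disk contains both endpoints, so this is the minimum enclosing circle.
r = √72 ≈ 8.485.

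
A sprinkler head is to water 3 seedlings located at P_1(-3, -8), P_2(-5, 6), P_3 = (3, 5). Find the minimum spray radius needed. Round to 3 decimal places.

Side lengths²: P_1P_2² = 200, P_1P_3² = 205, P_2P_3² = 65.
Since P_1P_3² = 205 < 200 + 65 = 265, the triangle is acute, so the smallest enclosing circle is the circumcircle.
Circumcentre = (-39/22, -15/22), r² = 13325/242.
r = √(13325/242) ≈ 7.420.

7.420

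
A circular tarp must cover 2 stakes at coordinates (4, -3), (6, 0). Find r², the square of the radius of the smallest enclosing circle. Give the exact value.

3.25

The smallest circle enclosing two points has them as diameter endpoints.
Centre = midpoint = (5, -1.5); r² = |(4, -3)−(6, 0)|²/4 = 13/4 = 3.25.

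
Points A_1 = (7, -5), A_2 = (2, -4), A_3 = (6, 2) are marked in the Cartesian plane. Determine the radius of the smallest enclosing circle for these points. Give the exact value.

Side lengths²: A_1A_2² = 26, A_1A_3² = 50, A_2A_3² = 52.
Since A_2A_3² = 52 < 50 + 26 = 76, the triangle is acute, so the smallest enclosing circle is the circumcircle.
Circumcentre = (86/17, -29/17), r² = 4225/289.
r = √(4225/289) = 65/17.

65/17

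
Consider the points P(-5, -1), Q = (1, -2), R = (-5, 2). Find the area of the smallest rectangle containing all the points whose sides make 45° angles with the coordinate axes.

In coordinates u = x + y, v = x − y the rectangle is axis-aligned; the map (x,y)→(u,v) scales areas by 2.
u-values: -6, -1, -3; range = -1 − (-6) = 5.
v-values: -4, 3, -7; range = 3 − (-7) = 10.
Area = (5 × 10) / 2 = 25.

25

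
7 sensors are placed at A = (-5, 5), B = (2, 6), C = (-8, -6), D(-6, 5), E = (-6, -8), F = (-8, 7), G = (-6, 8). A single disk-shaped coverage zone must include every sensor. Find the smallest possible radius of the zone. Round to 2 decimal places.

8.31

A smallest enclosing disk is always determined by at most three of the input points on its boundary.
The minimum enclosing circle is determined by three boundary points: B, E, G.
Their circumcentre is (-3.75, 0) with r² = 69.0625.
The farthest remaining point F is at distance² 67.0625 ≤ 69.0625.
r = √(69.0625) ≈ 8.31.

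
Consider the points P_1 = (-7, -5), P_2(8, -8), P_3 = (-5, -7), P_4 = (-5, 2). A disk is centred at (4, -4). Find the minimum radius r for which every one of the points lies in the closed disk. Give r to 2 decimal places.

11.05

The required radius is the distance from (4, -4) to the farthest point.
Squared distances: 122, 32, 90, 117.
Maximum is 122, attained at P_1.
r = √122 ≈ 11.05.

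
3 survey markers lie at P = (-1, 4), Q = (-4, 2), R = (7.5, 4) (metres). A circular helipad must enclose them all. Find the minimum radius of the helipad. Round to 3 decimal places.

5.836

Side lengths²: PQ² = 13, PR² = 72.25, QR² = 136.25.
Since QR² = 136.25 ≥ 72.25 + 13 = 85.25, the angle opposite QR is not acute, so the smallest enclosing circle has QR as diameter.
Centre = midpoint of QR = (1.75, 3), r² = 136.25/4 = 34.0625.
r = √(34.0625) ≈ 5.836.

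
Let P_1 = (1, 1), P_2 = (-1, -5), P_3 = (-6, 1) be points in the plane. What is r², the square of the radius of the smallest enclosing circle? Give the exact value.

305/18

Side lengths²: P_1P_2² = 40, P_1P_3² = 49, P_2P_3² = 61.
Since P_2P_3² = 61 < 49 + 40 = 89, the triangle is acute, so the smallest enclosing circle is the circumcircle.
Circumcentre = (-2.5, -7/6), r² = 305/18.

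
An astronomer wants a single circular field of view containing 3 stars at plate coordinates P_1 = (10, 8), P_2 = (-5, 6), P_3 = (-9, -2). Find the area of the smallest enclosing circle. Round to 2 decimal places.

Side lengths²: P_1P_2² = 229, P_1P_3² = 461, P_2P_3² = 80.
Since P_1P_3² = 461 ≥ 229 + 80 = 309, the angle opposite P_1P_3 is not acute, so the smallest enclosing circle has P_1P_3 as diameter.
Centre = midpoint of P_1P_3 = (0.5, 3), r² = 461/4 = 115.25.
Area = π·r² = π·115.25 ≈ 362.07.

362.07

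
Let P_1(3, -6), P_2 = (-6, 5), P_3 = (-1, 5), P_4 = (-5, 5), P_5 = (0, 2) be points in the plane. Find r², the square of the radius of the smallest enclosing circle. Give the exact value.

50.5

The minimum enclosing circle of a finite set is fixed by two of the points (as a diameter) or three (as a circumcircle).
The farthest pair is P_1–P_2 with squared distance 202. The circle on this segment as diameter has centre (-1.5, -0.5) and r² = 202/4 = 50.5.
Check P_3: distance² to centre = 30.5 ≤ 50.5, so it lies inside.
All remaining points lie in this disk, and no smaller disk contains both endpoints, so this is the minimum enclosing circle.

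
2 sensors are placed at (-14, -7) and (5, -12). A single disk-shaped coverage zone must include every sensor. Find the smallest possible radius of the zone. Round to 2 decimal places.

9.82

The smallest circle enclosing two points has them as diameter endpoints.
Centre = midpoint = (-4.5, -9.5); r² = |(-14, -7)−(5, -12)|²/4 = 386/4 = 96.5.
r = √(96.5) ≈ 9.82.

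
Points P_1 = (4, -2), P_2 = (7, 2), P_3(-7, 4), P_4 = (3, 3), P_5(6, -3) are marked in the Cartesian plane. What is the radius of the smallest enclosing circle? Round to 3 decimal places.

7.394

The minimum enclosing circle is determined by three boundary points: P_2, P_3, P_5.
Their circumcentre is (-11/36, 31/36) with r² = 35425/648.
The farthest remaining point P_1 is at distance² 17317/648 ≤ 35425/648.
r = √(35425/648) ≈ 7.394.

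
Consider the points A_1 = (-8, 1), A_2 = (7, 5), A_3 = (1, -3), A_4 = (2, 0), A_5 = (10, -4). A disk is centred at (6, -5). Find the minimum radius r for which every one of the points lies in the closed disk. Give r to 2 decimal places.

15.23

The required radius is the distance from (6, -5) to the farthest point.
Squared distances: 232, 101, 29, 41, 17.
Maximum is 232, attained at A_1.
r = √232 ≈ 15.23.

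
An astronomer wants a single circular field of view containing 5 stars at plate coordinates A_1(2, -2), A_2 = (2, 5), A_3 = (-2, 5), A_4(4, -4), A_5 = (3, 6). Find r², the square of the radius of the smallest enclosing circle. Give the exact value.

By Welzl's lemma the MEC is supported by two points (diametrically opposite) or three points (on a circumcircle).
The minimum enclosing circle is determined by three boundary points: A_3, A_4, A_5.
Their circumcentre is (49/34, 27/34) with r² = 17069/578.
The farthest remaining point A_2 is at distance² 10405/578 ≤ 17069/578.

17069/578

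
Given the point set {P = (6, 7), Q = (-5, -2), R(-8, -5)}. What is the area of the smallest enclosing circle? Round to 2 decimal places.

Side lengths²: PQ² = 202, PR² = 340, QR² = 18.
Since PR² = 340 ≥ 202 + 18 = 220, the angle opposite PR is not acute, so the smallest enclosing circle has PR as diameter.
Centre = midpoint of PR = (-1, 1), r² = 340/4 = 85.
Area = π·r² = π·85 ≈ 267.04.

267.04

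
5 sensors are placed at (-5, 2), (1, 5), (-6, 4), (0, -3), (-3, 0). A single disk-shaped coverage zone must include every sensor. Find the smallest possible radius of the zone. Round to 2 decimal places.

4.78

A smallest enclosing disk is always determined by at most three of the input points on its boundary.
The minimum enclosing circle is determined by three boundary points: (1, 5), (-6, 4), (0, -3).
Their circumcentre is (-45/22, 29/22) with r² = 5525/242.
The farthest remaining point (-5, 2) is at distance² 2225/242 ≤ 5525/242.
r = √(5525/242) ≈ 4.78.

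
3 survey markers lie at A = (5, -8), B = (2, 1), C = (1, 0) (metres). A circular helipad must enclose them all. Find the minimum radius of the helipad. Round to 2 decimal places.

Side lengths²: AB² = 90, AC² = 80, BC² = 2.
Since AB² = 90 ≥ 80 + 2 = 82, the angle opposite AB is not acute, so the smallest enclosing circle has AB as diameter.
Centre = midpoint of AB = (3.5, -3.5), r² = 90/4 = 22.5.
r = √(22.5) ≈ 4.74.

4.74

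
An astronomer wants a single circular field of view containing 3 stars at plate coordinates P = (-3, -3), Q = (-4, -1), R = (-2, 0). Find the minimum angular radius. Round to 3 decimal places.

1.581

Side lengths²: PQ² = 5, PR² = 10, QR² = 5.
Since PR² = 10 ≥ 5 + 5 = 10, the angle opposite PR is not acute, so the smallest enclosing circle has PR as diameter.
Centre = midpoint of PR = (-2.5, -1.5), r² = 10/4 = 2.5.
r = √(2.5) ≈ 1.581.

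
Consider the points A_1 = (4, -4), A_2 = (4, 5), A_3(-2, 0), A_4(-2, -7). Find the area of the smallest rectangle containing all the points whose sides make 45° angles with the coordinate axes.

In coordinates u = x + y, v = x − y the rectangle is axis-aligned; the map (x,y)→(u,v) scales areas by 2.
u-values: 0, 9, -2, -9; range = 9 − (-9) = 18.
v-values: 8, -1, -2, 5; range = 8 − (-2) = 10.
Area = (18 × 10) / 2 = 90.

90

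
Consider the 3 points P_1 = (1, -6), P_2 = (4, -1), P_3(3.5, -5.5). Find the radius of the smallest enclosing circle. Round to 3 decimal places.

Side lengths²: P_1P_2² = 34, P_1P_3² = 6.5, P_2P_3² = 20.5.
Since P_1P_2² = 34 ≥ 20.5 + 6.5 = 27, the angle opposite P_1P_2 is not acute, so the smallest enclosing circle has P_1P_2 as diameter.
Centre = midpoint of P_1P_2 = (2.5, -3.5), r² = 34/4 = 8.5.
r = √(8.5) ≈ 2.915.

2.915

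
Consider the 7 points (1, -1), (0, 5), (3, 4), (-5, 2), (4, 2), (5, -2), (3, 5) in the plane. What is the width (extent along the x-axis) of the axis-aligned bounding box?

max x = 5, min x = -5, so width = 10.

10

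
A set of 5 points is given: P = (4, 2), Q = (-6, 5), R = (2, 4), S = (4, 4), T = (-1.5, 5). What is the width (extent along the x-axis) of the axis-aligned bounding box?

max x = 4, min x = -6, so width = 10.

10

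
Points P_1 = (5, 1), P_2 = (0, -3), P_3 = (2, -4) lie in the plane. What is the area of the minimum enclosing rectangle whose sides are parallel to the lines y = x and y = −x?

In coordinates u = x + y, v = x − y the rectangle is axis-aligned; the map (x,y)→(u,v) scales areas by 2.
u-values: 6, -3, -2; range = 6 − (-3) = 9.
v-values: 4, 3, 6; range = 6 − 3 = 3.
Area = (9 × 3) / 2 = 13.5.

13.5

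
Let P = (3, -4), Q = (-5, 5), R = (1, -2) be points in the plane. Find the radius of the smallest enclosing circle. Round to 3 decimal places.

6.021

Side lengths²: PQ² = 145, PR² = 8, QR² = 85.
Since PQ² = 145 ≥ 85 + 8 = 93, the angle opposite PQ is not acute, so the smallest enclosing circle has PQ as diameter.
Centre = midpoint of PQ = (-1, 0.5), r² = 145/4 = 36.25.
r = √(36.25) ≈ 6.021.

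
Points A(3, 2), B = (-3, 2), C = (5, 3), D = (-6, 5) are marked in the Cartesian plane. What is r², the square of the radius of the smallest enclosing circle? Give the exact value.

The farthest pair is C–D with squared distance 125. The circle on this segment as diameter has centre (-0.5, 4) and r² = 125/4 = 31.25.
Check A: distance² to centre = 16.25 ≤ 31.25, so it lies inside.
All remaining points lie in this disk, and no smaller disk contains both endpoints, so this is the minimum enclosing circle.

31.25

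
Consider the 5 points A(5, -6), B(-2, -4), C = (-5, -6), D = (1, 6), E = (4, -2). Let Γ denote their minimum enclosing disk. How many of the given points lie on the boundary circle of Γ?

The minimum enclosing circle is determined by three boundary points: A, C, D.
Their circumcentre is (0, -1) with r² = 50.
The farthest remaining point E is at distance² 17 ≤ 50.
The points at distance exactly r from the centre are A, C, D — 3 points.

3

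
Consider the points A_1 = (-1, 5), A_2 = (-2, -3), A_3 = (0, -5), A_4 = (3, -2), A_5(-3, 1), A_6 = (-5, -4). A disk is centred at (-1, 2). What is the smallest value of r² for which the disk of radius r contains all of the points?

The required radius is the distance from (-1, 2) to the farthest point.
Squared distances: 9, 26, 50, 32, 5, 52.
Maximum is 52, attained at A_6.

52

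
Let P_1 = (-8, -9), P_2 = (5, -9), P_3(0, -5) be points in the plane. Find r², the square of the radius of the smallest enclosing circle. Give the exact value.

42.25

Side lengths²: P_1P_2² = 169, P_1P_3² = 80, P_2P_3² = 41.
Since P_1P_2² = 169 ≥ 80 + 41 = 121, the angle opposite P_1P_2 is not acute, so the smallest enclosing circle has P_1P_2 as diameter.
Centre = midpoint of P_1P_2 = (-1.5, -9), r² = 169/4 = 42.25.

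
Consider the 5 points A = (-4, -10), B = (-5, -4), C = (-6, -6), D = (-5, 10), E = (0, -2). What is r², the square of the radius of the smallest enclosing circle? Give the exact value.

The minimum enclosing circle of a finite set is fixed by two of the points (as a diameter) or three (as a circumcircle).
The farthest pair is A–D with squared distance 401. The circle on this segment as diameter has centre (-4.5, 0) and r² = 401/4 = 100.25.
Check B: distance² to centre = 16.25 ≤ 100.25, so it lies inside.
All remaining points lie in this disk, and no smaller disk contains both endpoints, so this is the minimum enclosing circle.

100.25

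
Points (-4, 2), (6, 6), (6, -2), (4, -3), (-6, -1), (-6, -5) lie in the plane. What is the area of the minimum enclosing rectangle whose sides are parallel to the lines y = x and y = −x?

In coordinates u = x + y, v = x − y the rectangle is axis-aligned; the map (x,y)→(u,v) scales areas by 2.
u-values: -2, 12, 4, 1, -7, -11; range = 12 − (-11) = 23.
v-values: -6, 0, 8, 7, -5, -1; range = 8 − (-6) = 14.
Area = (23 × 14) / 2 = 161.

161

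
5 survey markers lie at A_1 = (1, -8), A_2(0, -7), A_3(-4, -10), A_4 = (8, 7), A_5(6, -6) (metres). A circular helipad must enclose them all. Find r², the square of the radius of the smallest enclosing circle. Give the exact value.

A smallest enclosing disk is always determined by at most three of the input points on its boundary.
The farthest pair is A_3–A_4 with squared distance 433. The circle on this segment as diameter has centre (2, -1.5) and r² = 433/4 = 108.25.
Check A_1: distance² to centre = 43.25 ≤ 108.25, so it lies inside.
All remaining points lie in this disk, and no smaller disk contains both endpoints, so this is the minimum enclosing circle.

108.25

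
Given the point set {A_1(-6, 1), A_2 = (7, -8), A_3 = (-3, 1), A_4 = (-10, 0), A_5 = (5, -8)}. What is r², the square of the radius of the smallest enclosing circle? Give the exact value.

88.25

A smallest enclosing disk is always determined by at most three of the input points on its boundary.
The farthest pair is A_2–A_4 with squared distance 353. The circle on this segment as diameter has centre (-1.5, -4) and r² = 353/4 = 88.25.
Check A_1: distance² to centre = 45.25 ≤ 88.25, so it lies inside.
All remaining points lie in this disk, and no smaller disk contains both endpoints, so this is the minimum enclosing circle.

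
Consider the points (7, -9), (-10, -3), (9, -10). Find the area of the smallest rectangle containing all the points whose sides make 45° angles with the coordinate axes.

In coordinates u = x + y, v = x − y the rectangle is axis-aligned; the map (x,y)→(u,v) scales areas by 2.
u-values: -2, -13, -1; range = -1 − (-13) = 12.
v-values: 16, -7, 19; range = 19 − (-7) = 26.
Area = (12 × 26) / 2 = 156.

156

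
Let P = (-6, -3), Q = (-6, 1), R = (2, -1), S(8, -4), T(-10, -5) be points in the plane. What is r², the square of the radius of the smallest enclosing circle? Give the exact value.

By Welzl's lemma the MEC is supported by two points (diametrically opposite) or three points (on a circumcircle).
The farthest pair is S–T with squared distance 325. The circle on this segment as diameter has centre (-1, -4.5) and r² = 325/4 = 81.25.
Check P: distance² to centre = 27.25 ≤ 81.25, so it lies inside.
All remaining points lie in this disk, and no smaller disk contains both endpoints, so this is the minimum enclosing circle.

81.25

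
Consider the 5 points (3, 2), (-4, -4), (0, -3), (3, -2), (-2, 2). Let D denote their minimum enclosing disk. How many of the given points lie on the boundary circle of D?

The farthest pair is (3, 2)–(-4, -4) with squared distance 85. The circle on this segment as diameter has centre (-0.5, -1) and r² = 85/4 = 21.25.
Check (0, -3): distance² to centre = 4.25 ≤ 21.25, so it lies inside.
All remaining points lie in this disk, and no smaller disk contains both endpoints, so this is the minimum enclosing circle.
The points at distance exactly r from the centre are (3, 2), (-4, -4) — 2 points.

2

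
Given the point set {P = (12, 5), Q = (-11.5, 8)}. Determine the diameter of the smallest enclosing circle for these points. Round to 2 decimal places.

23.69

The smallest circle enclosing two points has them as diameter endpoints.
Centre = midpoint = (0.25, 6.5); r² = |PQ|²/4 = 561.25/4 = 140.3125.
Diameter = 2r = 2√(140.3125) ≈ 23.69.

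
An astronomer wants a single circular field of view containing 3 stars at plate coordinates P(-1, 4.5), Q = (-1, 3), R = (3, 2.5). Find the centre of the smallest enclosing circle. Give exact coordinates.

(1, 3.5)

Side lengths²: PQ² = 2.25, PR² = 20, QR² = 16.25.
Since PR² = 20 ≥ 16.25 + 2.25 = 18.5, the angle opposite PR is not acute, so the smallest enclosing circle has PR as diameter.
Centre = midpoint of PR = (1, 3.5), r² = 20/4 = 5.
Centre = (1, 3.5).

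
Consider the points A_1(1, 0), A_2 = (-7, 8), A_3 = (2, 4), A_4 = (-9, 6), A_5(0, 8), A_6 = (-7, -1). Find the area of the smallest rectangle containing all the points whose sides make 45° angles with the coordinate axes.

128

In coordinates u = x + y, v = x − y the rectangle is axis-aligned; the map (x,y)→(u,v) scales areas by 2.
u-values: 1, 1, 6, -3, 8, -8; range = 8 − (-8) = 16.
v-values: 1, -15, -2, -15, -8, -6; range = 1 − (-15) = 16.
Area = (16 × 16) / 2 = 128.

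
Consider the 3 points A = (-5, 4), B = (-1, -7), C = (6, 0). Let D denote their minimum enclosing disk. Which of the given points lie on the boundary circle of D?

Side lengths²: AB² = 137, AC² = 137, BC² = 98.
Since AC² = 137 < 137 + 98 = 235, the triangle is acute, so the smallest enclosing circle is the circumcircle.
Circumcentre = (-13/30, -17/30), r² = 18769/450.
The points at distance exactly r from the centre are A, B, C — 3 points.

A, B, C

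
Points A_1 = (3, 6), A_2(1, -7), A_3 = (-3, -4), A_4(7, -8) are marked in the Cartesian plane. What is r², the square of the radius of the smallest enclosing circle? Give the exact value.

The minimum enclosing circle is determined by three boundary points: A_1, A_3, A_4.
Their circumcentre is (120/31, -41/31) with r² = 52258/961.
The farthest remaining point A_2 is at distance² 38897/961 ≤ 52258/961.

52258/961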